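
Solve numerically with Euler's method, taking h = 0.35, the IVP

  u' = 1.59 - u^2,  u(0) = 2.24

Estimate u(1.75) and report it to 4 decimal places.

1.2609

Euler: u_{n+1} = u_n + h·f(x_n, u_n).
x=0.000000, u=2.240000: f=-3.427600 → u ← 2.240000 + 0.35·(-3.427600) = 1.040340
x=0.350000, u=1.040340: f=0.507693 → u ← 1.040340 + 0.35·0.507693 = 1.218032
x=0.700000, u=1.218032: f=0.106397 → u ← 1.218032 + 0.35·0.106397 = 1.255271
x=1.050000, u=1.255271: f=0.014294 → u ← 1.255271 + 0.35·0.014294 = 1.260274
x=1.400000, u=1.260274: f=0.001709 → u ← 1.260274 + 0.35·0.001709 = 1.260872
u(1.75) ≈ 1.2609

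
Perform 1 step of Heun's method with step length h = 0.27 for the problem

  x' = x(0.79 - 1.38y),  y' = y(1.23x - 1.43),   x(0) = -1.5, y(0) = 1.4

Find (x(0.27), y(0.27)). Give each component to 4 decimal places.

-1.3481, 0.7218

Heun on (x,y): k1 = f(t_n, state_n); k2 = f(t_n + h, state_n + h·k1); state_{n+1} = state_n + (h/2)·(k1 + k2).
0.000000: (-1.500000, 1.400000)
  k1 = (1.713000, -4.585000)
  predictor → (-1.037490, 0.162050)
  k2 = (-0.587604, -0.438526)
  → (-1.348072, 0.721824)
(x(0.27), y(0.27)) ≈ (-1.3481, 0.7218)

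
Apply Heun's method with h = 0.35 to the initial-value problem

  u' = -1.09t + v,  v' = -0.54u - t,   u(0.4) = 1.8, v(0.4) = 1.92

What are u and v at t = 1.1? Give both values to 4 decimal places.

Heun on (u,v): k1 = f(t_n, state_n); k2 = f(t_n + h, state_n + h·k1); state_{n+1} = state_n + (h/2)·(k1 + k2).
0.400000: (1.800000, 1.920000)
  k1 = (1.484000, -1.372000)
  predictor → (2.319400, 1.439800)
  k2 = (0.622300, -2.002476)
  → (2.168602, 1.329467)
0.750000: (2.168602, 1.329467)
  k1 = (0.511967, -1.921045)
  predictor → (2.347791, 0.657101)
  k2 = (-0.541899, -2.367807)
  → (2.163364, 0.578918)
(u(1.1), v(1.1)) ≈ (2.1634, 0.5789)

2.1634, 0.5789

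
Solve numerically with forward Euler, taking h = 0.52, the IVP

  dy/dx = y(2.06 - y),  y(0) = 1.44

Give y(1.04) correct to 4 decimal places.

2.0585

Euler: y_{n+1} = y_n + h·f(x_n, y_n).
x=0.000000, y=1.440000: f=0.892800 → y ← 1.440000 + 0.52·0.892800 = 1.904256
x=0.520000, y=1.904256: f=0.296576 → y ← 1.904256 + 0.52·0.296576 = 2.058476
y(1.04) ≈ 2.0585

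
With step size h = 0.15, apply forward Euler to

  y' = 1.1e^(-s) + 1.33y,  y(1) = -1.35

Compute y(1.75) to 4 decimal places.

-2.9920

Euler: y_{n+1} = y_n + h·f(s_n, y_n).
s=1.000000, y=-1.350000: f=-1.390833 → y ← -1.350000 + 0.15·(-1.390833) = -1.558625
s=1.150000, y=-1.558625: f=-1.724671 → y ← -1.558625 + 0.15·(-1.724671) = -1.817325
s=1.300000, y=-1.817325: f=-2.117258 → y ← -1.817325 + 0.15·(-2.117258) = -2.134914
s=1.450000, y=-2.134914: f=-2.581409 → y ← -2.134914 + 0.15·(-2.581409) = -2.522125
s=1.600000, y=-2.522125: f=-3.132341 → y ← -2.522125 + 0.15·(-3.132341) = -2.991977
y(1.75) ≈ -2.9920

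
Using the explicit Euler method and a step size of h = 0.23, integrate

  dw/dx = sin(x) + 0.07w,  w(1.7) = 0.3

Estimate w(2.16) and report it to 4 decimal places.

0.7568

Euler: w_{n+1} = w_n + h·f(x_n, w_n).
x=1.700000, w=0.300000: f=1.012665 → w ← 0.300000 + 0.23·1.012665 = 0.532913
x=1.930000, w=0.532913: f=0.973481 → w ← 0.532913 + 0.23·0.973481 = 0.756814
w(2.16) ≈ 0.7568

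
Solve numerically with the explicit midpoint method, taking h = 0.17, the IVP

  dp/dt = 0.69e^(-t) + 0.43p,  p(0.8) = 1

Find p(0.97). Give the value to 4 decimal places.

Midpoint: k1 = f(t_n, p_n); k2 = f(t_n + h/2, p_n + (h/2)·k1); p_{n+1} = p_n + h·k2.
t=0.800000, p=1.000000:
  k1 = f(0.800000, 1.000000) = 0.740037
  k2 = f(0.885000, 1.062903) = 0.741821
  p ← 1.000000 + 0.17·0.741821 = 1.126110
p(0.97) ≈ 1.1261

1.1261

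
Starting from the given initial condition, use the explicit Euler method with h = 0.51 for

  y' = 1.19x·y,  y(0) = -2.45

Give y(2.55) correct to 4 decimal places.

Euler: y_{n+1} = y_n + h·f(x_n, y_n).
x=0.000000, y=-2.450000: f=0.000000 → y ← -2.450000 + 0.51·0.000000 = -2.450000
x=0.510000, y=-2.450000: f=-1.486905 → y ← -2.450000 + 0.51·(-1.486905) = -3.208322
x=1.020000, y=-3.208322: f=-3.894261 → y ← -3.208322 + 0.51·(-3.894261) = -5.194395
x=1.530000, y=-5.194395: f=-9.457434 → y ← -5.194395 + 0.51·(-9.457434) = -10.017686
x=2.040000, y=-10.017686: f=-24.318934 → y ← -10.017686 + 0.51·(-24.318934) = -22.420342
y(2.55) ≈ -22.4203

-22.4203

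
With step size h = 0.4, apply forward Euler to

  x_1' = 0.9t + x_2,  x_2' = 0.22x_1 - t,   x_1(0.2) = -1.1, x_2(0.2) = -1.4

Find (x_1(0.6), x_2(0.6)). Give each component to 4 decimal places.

Euler on (x_1,x_2): x_1_{n+1} = x_1_n + h·x_1', x_2_{n+1} = x_2_n + h·x_2'.
0.200000: (-1.100000, -1.400000); f=(-1.220000, -0.442000) → (-1.588000, -1.576800)
(x_1(0.6), x_2(0.6)) ≈ (-1.5880, -1.5768)

-1.5880, -1.5768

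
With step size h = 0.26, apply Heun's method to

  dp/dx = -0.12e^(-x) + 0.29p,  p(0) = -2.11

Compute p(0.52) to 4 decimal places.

-2.5064

Heun: k1 = f(x_n, p_n); k2 = f(x_n + h, p_n + h·k1); p_{n+1} = p_n + (h/2)·(k1 + k2).
x=0.000000, p=-2.110000:
  k1 = f(0.000000, -2.110000) = -0.731900
  k2 = f(0.260000, -2.300294) = -0.759611
  p ← -2.110000 + (0.26/2)·(-0.731900 + (-0.759611)) = -2.303896
x=0.260000, p=-2.303896:
  k1 = f(0.260000, -2.303896) = -0.760656
  k2 = f(0.520000, -2.501667) = -0.796826
  p ← -2.303896 + (0.26/2)·(-0.760656 + (-0.796826)) = -2.506369
p(0.52) ≈ -2.5064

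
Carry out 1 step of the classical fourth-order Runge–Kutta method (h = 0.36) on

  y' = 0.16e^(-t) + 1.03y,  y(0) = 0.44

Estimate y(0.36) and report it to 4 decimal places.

0.6967

RK4: k1 = f(t_n, y_n); k2 = f(t_n + h/2, y_n + (h/2)·k1); k3 = f(t_n + h/2, y_n + (h/2)·k2); k4 = f(t_n + h, y_n + h·k3); y_{n+1} = y_n + (h/6)·(k1 + 2k2 + 2k3 + k4).
t=0.000000, y=0.440000:
  k1 = f(0.000000, 0.440000) = 0.613200
  k2 = f(0.180000, 0.550376) = 0.700531
  k3 = f(0.180000, 0.566095) = 0.716722
  k4 = f(0.360000, 0.698020) = 0.830589
  y ← 0.440000 + (0.36/6)·(k1 + 2k2 + 2k3 + k4) = 0.696698
y(0.36) ≈ 0.6967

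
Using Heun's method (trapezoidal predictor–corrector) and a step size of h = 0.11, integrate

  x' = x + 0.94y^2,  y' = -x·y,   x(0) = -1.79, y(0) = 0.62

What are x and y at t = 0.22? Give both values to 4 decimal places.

-2.0959, 0.9487

Heun on (x,y): k1 = f(t_n, state_n); k2 = f(t_n + h, state_n + h·k1); state_{n+1} = state_n + (h/2)·(k1 + k2).
0.000000: (-1.790000, 0.620000)
  k1 = (-1.428664, 1.109800)
  predictor → (-1.947153, 0.742078)
  k2 = (-1.429514, 1.444939)
  → (-1.947200, 0.760511)
0.110000: (-1.947200, 0.760511)
  k1 = (-1.403526, 1.480866)
  predictor → (-2.101588, 0.923406)
  k2 = (-1.300070, 1.940619)
  → (-2.095898, 0.948692)
(x(0.22), y(0.22)) ≈ (-2.0959, 0.9487)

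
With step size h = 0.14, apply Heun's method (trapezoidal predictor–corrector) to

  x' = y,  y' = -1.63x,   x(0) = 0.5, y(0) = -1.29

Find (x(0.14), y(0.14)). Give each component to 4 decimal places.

0.3114, -1.3835

Heun on (x,y): k1 = f(t_n, state_n); k2 = f(t_n + h, state_n + h·k1); state_{n+1} = state_n + (h/2)·(k1 + k2).
0.000000: (0.500000, -1.290000)
  k1 = (-1.290000, -0.815000)
  predictor → (0.319400, -1.404100)
  k2 = (-1.404100, -0.520622)
  → (0.311413, -1.383494)
(x(0.14), y(0.14)) ≈ (0.3114, -1.3835)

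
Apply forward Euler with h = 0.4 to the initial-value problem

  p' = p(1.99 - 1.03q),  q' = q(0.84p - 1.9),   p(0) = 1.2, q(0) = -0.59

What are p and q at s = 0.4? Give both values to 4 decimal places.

2.4469, -0.3795

Euler on (p,q): p_{n+1} = p_n + h·p', q_{n+1} = q_n + h·q'.
0.000000: (1.200000, -0.590000); f=(3.117240, 0.526280) → (2.446896, -0.379488)
(p(0.4), q(0.4)) ≈ (2.4469, -0.3795)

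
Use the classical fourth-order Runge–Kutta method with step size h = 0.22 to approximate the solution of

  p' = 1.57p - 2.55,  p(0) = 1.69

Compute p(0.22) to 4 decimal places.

1.7171

RK4: k1 = f(x_n, p_n); k2 = f(x_n + h/2, p_n + (h/2)·k1); k3 = f(x_n + h/2, p_n + (h/2)·k2); k4 = f(x_n + h, p_n + h·k3); p_{n+1} = p_n + (h/6)·(k1 + 2k2 + 2k3 + k4).
x=0.000000, p=1.690000:
  k1 = f(0.000000, 1.690000) = 0.103300
  k2 = f(0.110000, 1.701363) = 0.121140
  k3 = f(0.110000, 1.703325) = 0.124221
  k4 = f(0.220000, 1.717329) = 0.146206
  p ← 1.690000 + (0.22/6)·(k1 + 2k2 + 2k3 + k4) = 1.717142
p(0.22) ≈ 1.7171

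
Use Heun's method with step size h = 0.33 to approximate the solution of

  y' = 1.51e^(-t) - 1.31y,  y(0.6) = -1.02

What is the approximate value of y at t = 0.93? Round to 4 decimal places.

Heun: k1 = f(t_n, y_n); k2 = f(t_n + h, y_n + h·k1); y_{n+1} = y_n + (h/2)·(k1 + k2).
t=0.600000, y=-1.020000:
  k1 = f(0.600000, -1.020000) = 2.164906
  k2 = f(0.930000, -0.305581) = 0.996087
  y ← -1.020000 + (0.33/2)·(2.164906 + 0.996087) = -0.498436
y(0.93) ≈ -0.4984

-0.4984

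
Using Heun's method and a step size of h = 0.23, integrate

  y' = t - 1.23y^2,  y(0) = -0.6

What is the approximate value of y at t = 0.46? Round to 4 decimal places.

-0.7685

Heun: k1 = f(t_n, y_n); k2 = f(t_n + h, y_n + h·k1); y_{n+1} = y_n + (h/2)·(k1 + k2).
t=0.000000, y=-0.600000:
  k1 = f(0.000000, -0.600000) = -0.442800
  k2 = f(0.230000, -0.701844) = -0.375880
  y ← -0.600000 + (0.23/2)·(-0.442800 + (-0.375880)) = -0.694148
t=0.230000, y=-0.694148:
  k1 = f(0.230000, -0.694148) = -0.362665
  k2 = f(0.460000, -0.777561) = -0.283660
  y ← -0.694148 + (0.23/2)·(-0.362665 + (-0.283660)) = -0.768476
y(0.46) ≈ -0.7685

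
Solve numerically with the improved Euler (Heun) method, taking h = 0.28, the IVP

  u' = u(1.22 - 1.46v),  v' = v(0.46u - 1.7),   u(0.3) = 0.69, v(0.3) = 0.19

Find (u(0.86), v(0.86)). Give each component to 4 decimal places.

1.2197, 0.0946

Heun on (u,v): k1 = f(s_n, state_n); k2 = f(s_n + h, state_n + h·k1); state_{n+1} = state_n + (h/2)·(k1 + k2).
0.300000: (0.690000, 0.190000)
  k1 = (0.650394, -0.262694)
  predictor → (0.872110, 0.116446)
  k2 = (0.915707, -0.151243)
  → (0.909254, 0.132049)
0.580000: (0.909254, 0.132049)
  k1 = (0.933994, -0.169253)
  predictor → (1.170772, 0.084658)
  k2 = (1.283634, -0.098326)
  → (1.219722, 0.094588)
(u(0.86), v(0.86)) ≈ (1.2197, 0.0946)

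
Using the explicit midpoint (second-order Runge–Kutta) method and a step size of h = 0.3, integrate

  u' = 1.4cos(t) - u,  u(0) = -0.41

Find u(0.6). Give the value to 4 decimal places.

Midpoint: k1 = f(t_n, u_n); k2 = f(t_n + h/2, u_n + (h/2)·k1); u_{n+1} = u_n + h·k2.
t=0.000000, u=-0.410000:
  k1 = f(0.000000, -0.410000) = 1.810000
  k2 = f(0.150000, -0.138500) = 1.522780
  u ← -0.410000 + 0.3·1.522780 = 0.046834
t=0.300000, u=0.046834:
  k1 = f(0.300000, 0.046834) = 1.290637
  k2 = f(0.450000, 0.240429) = 1.020197
  u ← 0.046834 + 0.3·1.020197 = 0.352893
u(0.6) ≈ 0.3529

0.3529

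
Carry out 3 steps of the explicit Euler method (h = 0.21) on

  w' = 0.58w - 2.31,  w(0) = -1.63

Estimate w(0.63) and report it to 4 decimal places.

-3.9408

Euler: w_{n+1} = w_n + h·f(x_n, w_n).
x=0.000000, w=-1.630000: f=-3.255400 → w ← -1.630000 + 0.21·(-3.255400) = -2.313634
x=0.210000, w=-2.313634: f=-3.651908 → w ← -2.313634 + 0.21·(-3.651908) = -3.080535
x=0.420000, w=-3.080535: f=-4.096710 → w ← -3.080535 + 0.21·(-4.096710) = -3.940844
w(0.63) ≈ -3.9408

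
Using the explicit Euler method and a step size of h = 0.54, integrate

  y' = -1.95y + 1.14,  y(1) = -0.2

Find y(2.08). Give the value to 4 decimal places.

0.5824

Euler: y_{n+1} = y_n + h·f(s_n, y_n).
s=1.000000, y=-0.200000: f=1.530000 → y ← -0.200000 + 0.54·1.530000 = 0.626200
s=1.540000, y=0.626200: f=-0.081090 → y ← 0.626200 + 0.54·(-0.081090) = 0.582411
y(2.08) ≈ 0.5824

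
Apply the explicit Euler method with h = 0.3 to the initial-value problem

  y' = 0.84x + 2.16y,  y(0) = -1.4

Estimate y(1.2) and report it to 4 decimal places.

-9.6453

Euler: y_{n+1} = y_n + h·f(x_n, y_n).
x=0.000000, y=-1.400000: f=-3.024000 → y ← -1.400000 + 0.3·(-3.024000) = -2.307200
x=0.300000, y=-2.307200: f=-4.731552 → y ← -2.307200 + 0.3·(-4.731552) = -3.726666
x=0.600000, y=-3.726666: f=-7.545598 → y ← -3.726666 + 0.3·(-7.545598) = -5.990345
x=0.900000, y=-5.990345: f=-12.183145 → y ← -5.990345 + 0.3·(-12.183145) = -9.645288
y(1.2) ≈ -9.6453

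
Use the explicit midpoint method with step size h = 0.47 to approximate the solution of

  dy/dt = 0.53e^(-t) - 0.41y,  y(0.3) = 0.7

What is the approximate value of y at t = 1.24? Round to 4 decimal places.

Midpoint: k1 = f(t_n, y_n); k2 = f(t_n + h/2, y_n + (h/2)·k1); y_{n+1} = y_n + h·k2.
t=0.300000, y=0.700000:
  k1 = f(0.300000, 0.700000) = 0.105634
  k2 = f(0.535000, 0.724824) = 0.013227
  y ← 0.700000 + 0.47·0.013227 = 0.706217
t=0.770000, y=0.706217:
  k1 = f(0.770000, 0.706217) = -0.044152
  k2 = f(1.005000, 0.695841) = -0.091291
  y ← 0.706217 + 0.47·(-0.091291) = 0.663310
y(1.24) ≈ 0.6633

0.6633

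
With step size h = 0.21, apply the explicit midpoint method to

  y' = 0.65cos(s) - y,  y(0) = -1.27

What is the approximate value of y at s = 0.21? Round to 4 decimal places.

Midpoint: k1 = f(s_n, y_n); k2 = f(s_n + h/2, y_n + (h/2)·k1); y_{n+1} = y_n + h·k2.
s=0.000000, y=-1.270000:
  k1 = f(0.000000, -1.270000) = 1.920000
  k2 = f(0.105000, -1.068400) = 1.714820
  y ← -1.270000 + 0.21·1.714820 = -0.909888
y(0.21) ≈ -0.9099

-0.9099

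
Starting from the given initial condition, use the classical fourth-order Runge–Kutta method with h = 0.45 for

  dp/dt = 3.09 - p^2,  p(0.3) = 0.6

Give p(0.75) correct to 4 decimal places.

RK4: k1 = f(t_n, p_n); k2 = f(t_n + h/2, p_n + (h/2)·k1); k3 = f(t_n + h/2, p_n + (h/2)·k2); k4 = f(t_n + h, p_n + h·k3); p_{n+1} = p_n + (h/6)·(k1 + 2k2 + 2k3 + k4).
t=0.300000, p=0.600000:
  k1 = f(0.300000, 0.600000) = 2.730000
  k2 = f(0.525000, 1.214250) = 1.615597
  k3 = f(0.525000, 0.963509) = 2.161650
  k4 = f(0.750000, 1.572742) = 0.616481
  p ← 0.600000 + (0.45/6)·(k1 + 2k2 + 2k3 + k4) = 1.417573
p(0.75) ≈ 1.4176

1.4176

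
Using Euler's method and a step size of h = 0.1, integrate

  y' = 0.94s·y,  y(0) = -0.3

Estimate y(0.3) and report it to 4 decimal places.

-0.3085

Euler: y_{n+1} = y_n + h·f(s_n, y_n).
s=0.000000, y=-0.300000: f=0.000000 → y ← -0.300000 + 0.1·0.000000 = -0.300000
s=0.100000, y=-0.300000: f=-0.028200 → y ← -0.300000 + 0.1·(-0.028200) = -0.302820
s=0.200000, y=-0.302820: f=-0.056930 → y ← -0.302820 + 0.1·(-0.056930) = -0.308513
y(0.3) ≈ -0.3085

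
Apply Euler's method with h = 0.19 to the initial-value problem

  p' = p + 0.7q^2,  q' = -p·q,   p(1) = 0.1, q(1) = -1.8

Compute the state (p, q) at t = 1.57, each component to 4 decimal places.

Euler on (p,q): p_{n+1} = p_n + h·p', q_{n+1} = q_n + h·q'.
1.000000: (0.100000, -1.800000); f=(2.368000, 0.180000) → (0.549920, -1.765800)
1.190000: (0.549920, -1.765800); f=(2.732555, 0.971049) → (1.069105, -1.581301)
1.380000: (1.069105, -1.581301); f=(2.819464, 1.690577) → (1.604804, -1.260091)
(p(1.57), q(1.57)) ≈ (1.6048, -1.2601)

1.6048, -1.2601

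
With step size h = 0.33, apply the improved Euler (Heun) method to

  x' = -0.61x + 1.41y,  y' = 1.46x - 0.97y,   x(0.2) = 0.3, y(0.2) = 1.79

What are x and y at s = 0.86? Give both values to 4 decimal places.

1.3893, 1.6817

Heun on (x,y): k1 = f(s_n, state_n); k2 = f(s_n + h, state_n + h·k1); state_{n+1} = state_n + (h/2)·(k1 + k2).
0.200000: (0.300000, 1.790000)
  k1 = (2.340900, -1.298300)
  predictor → (1.072497, 1.361561)
  k2 = (1.265578, 0.245131)
  → (0.895069, 1.616227)
0.530000: (0.895069, 1.616227)
  k1 = (1.732888, -0.260940)
  predictor → (1.466922, 1.530117)
  k2 = (1.262643, 0.657493)
  → (1.389331, 1.681658)
(x(0.86), y(0.86)) ≈ (1.3893, 1.6817)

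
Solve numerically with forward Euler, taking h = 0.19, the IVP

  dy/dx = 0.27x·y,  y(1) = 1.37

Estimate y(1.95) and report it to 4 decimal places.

1.9278

Euler: y_{n+1} = y_n + h·f(x_n, y_n).
x=1.000000, y=1.370000: f=0.369900 → y ← 1.370000 + 0.19·0.369900 = 1.440281
x=1.190000, y=1.440281: f=0.462762 → y ← 1.440281 + 0.19·0.462762 = 1.528206
x=1.380000, y=1.528206: f=0.569409 → y ← 1.528206 + 0.19·0.569409 = 1.636394
x=1.570000, y=1.636394: f=0.693667 → y ← 1.636394 + 0.19·0.693667 = 1.768190
x=1.760000, y=1.768190: f=0.840244 → y ← 1.768190 + 0.19·0.840244 = 1.927837
y(1.95) ≈ 1.9278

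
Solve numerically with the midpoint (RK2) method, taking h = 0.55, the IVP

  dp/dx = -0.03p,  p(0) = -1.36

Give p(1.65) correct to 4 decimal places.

Midpoint: k1 = f(x_n, p_n); k2 = f(x_n + h/2, p_n + (h/2)·k1); p_{n+1} = p_n + h·k2.
x=0.000000, p=-1.360000:
  k1 = f(0.000000, -1.360000) = 0.040800
  k2 = f(0.275000, -1.348780) = 0.040463
  p ← -1.360000 + 0.55·0.040463 = -1.337745
x=0.550000, p=-1.337745:
  k1 = f(0.550000, -1.337745) = 0.040132
  k2 = f(0.825000, -1.326709) = 0.039801
  p ← -1.337745 + 0.55·0.039801 = -1.315854
x=1.100000, p=-1.315854:
  k1 = f(1.100000, -1.315854) = 0.039476
  k2 = f(1.375000, -1.304999) = 0.039150
  p ← -1.315854 + 0.55·0.039150 = -1.294322
p(1.65) ≈ -1.2943

-1.2943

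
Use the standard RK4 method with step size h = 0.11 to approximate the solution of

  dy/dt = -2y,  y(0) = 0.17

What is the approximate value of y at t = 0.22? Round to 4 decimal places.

RK4: k1 = f(t_n, y_n); k2 = f(t_n + h/2, y_n + (h/2)·k1); k3 = f(t_n + h/2, y_n + (h/2)·k2); k4 = f(t_n + h, y_n + h·k3); y_{n+1} = y_n + (h/6)·(k1 + 2k2 + 2k3 + k4).
t=0.000000, y=0.170000:
  k1 = f(0.000000, 0.170000) = -0.340000
  k2 = f(0.055000, 0.151300) = -0.302600
  k3 = f(0.055000, 0.153357) = -0.306714
  k4 = f(0.110000, 0.136261) = -0.272523
  y ← 0.170000 + (0.11/6)·(k1 + 2k2 + 2k3 + k4) = 0.136429
t=0.110000, y=0.136429:
  k1 = f(0.110000, 0.136429) = -0.272858
  k2 = f(0.165000, 0.121422) = -0.242843
  k3 = f(0.165000, 0.123073) = -0.246145
  k4 = f(0.220000, 0.109353) = -0.218706
  y ← 0.136429 + (0.11/6)·(k1 + 2k2 + 2k3 + k4) = 0.109487
y(0.22) ≈ 0.1095

0.1095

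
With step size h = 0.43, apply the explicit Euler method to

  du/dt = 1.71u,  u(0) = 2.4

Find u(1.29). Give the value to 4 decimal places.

Euler: u_{n+1} = u_n + h·f(t_n, u_n).
t=0.000000, u=2.400000: f=4.104000 → u ← 2.400000 + 0.43·4.104000 = 4.164720
t=0.430000, u=4.164720: f=7.121671 → u ← 4.164720 + 0.43·7.121671 = 7.227039
t=0.860000, u=7.227039: f=12.358236 → u ← 7.227039 + 0.43·12.358236 = 12.541080
u(1.29) ≈ 12.5411

12.5411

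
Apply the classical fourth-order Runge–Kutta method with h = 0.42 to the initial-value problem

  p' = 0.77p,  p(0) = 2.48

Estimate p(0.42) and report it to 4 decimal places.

RK4: k1 = f(x_n, p_n); k2 = f(x_n + h/2, p_n + (h/2)·k1); k3 = f(x_n + h/2, p_n + (h/2)·k2); k4 = f(x_n + h, p_n + h·k3); p_{n+1} = p_n + (h/6)·(k1 + 2k2 + 2k3 + k4).
x=0.000000, p=2.480000:
  k1 = f(0.000000, 2.480000) = 1.909600
  k2 = f(0.210000, 2.881016) = 2.218382
  k3 = f(0.210000, 2.945860) = 2.268312
  k4 = f(0.420000, 3.432691) = 2.643172
  p ← 2.480000 + (0.42/6)·(k1 + 2k2 + 2k3 + k4) = 3.426831
p(0.42) ≈ 3.4268

3.4268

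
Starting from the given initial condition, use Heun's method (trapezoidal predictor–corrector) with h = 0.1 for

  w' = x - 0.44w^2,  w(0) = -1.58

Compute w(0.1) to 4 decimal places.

-1.6927

Heun: k1 = f(x_n, w_n); k2 = f(x_n + h, w_n + h·k1); w_{n+1} = w_n + (h/2)·(k1 + k2).
x=0.000000, w=-1.580000:
  k1 = f(0.000000, -1.580000) = -1.098416
  k2 = f(0.100000, -1.689842) = -1.156448
  w ← -1.580000 + (0.1/2)·(-1.098416 + (-1.156448)) = -1.692743
w(0.1) ≈ -1.6927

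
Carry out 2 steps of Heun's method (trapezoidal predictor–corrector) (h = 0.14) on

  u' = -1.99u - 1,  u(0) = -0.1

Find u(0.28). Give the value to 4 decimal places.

-0.2699

Heun: k1 = f(t_n, u_n); k2 = f(t_n + h, u_n + h·k1); u_{n+1} = u_n + (h/2)·(k1 + k2).
t=0.000000, u=-0.100000:
  k1 = f(0.000000, -0.100000) = -0.801000
  k2 = f(0.140000, -0.212140) = -0.577841
  u ← -0.100000 + (0.14/2)·(-0.801000 + (-0.577841)) = -0.196519
t=0.140000, u=-0.196519:
  k1 = f(0.140000, -0.196519) = -0.608927
  k2 = f(0.280000, -0.281769) = -0.439280
  u ← -0.196519 + (0.14/2)·(-0.608927 + (-0.439280)) = -0.269893
u(0.28) ≈ -0.2699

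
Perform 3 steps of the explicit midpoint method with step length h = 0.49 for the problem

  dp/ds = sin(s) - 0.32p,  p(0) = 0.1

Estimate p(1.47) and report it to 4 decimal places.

Midpoint: k1 = f(s_n, p_n); k2 = f(s_n + h/2, p_n + (h/2)·k1); p_{n+1} = p_n + h·k2.
s=0.000000, p=0.100000:
  k1 = f(0.000000, 0.100000) = -0.032000
  k2 = f(0.245000, 0.092160) = 0.213065
  p ← 0.100000 + 0.49·0.213065 = 0.204402
s=0.490000, p=0.204402:
  k1 = f(0.490000, 0.204402) = 0.405217
  k2 = f(0.735000, 0.303680) = 0.573410
  p ← 0.204402 + 0.49·0.573410 = 0.485373
s=0.980000, p=0.485373:
  k1 = f(0.980000, 0.485373) = 0.675178
  k2 = f(1.225000, 0.650791) = 0.732553
  p ← 0.485373 + 0.49·0.732553 = 0.844323
p(1.47) ≈ 0.8443

0.8443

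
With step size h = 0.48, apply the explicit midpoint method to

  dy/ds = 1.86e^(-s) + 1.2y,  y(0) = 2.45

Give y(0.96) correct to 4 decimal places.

Midpoint: k1 = f(s_n, y_n); k2 = f(s_n + h/2, y_n + (h/2)·k1); y_{n+1} = y_n + h·k2.
s=0.000000, y=2.450000:
  k1 = f(0.000000, 2.450000) = 4.800000
  k2 = f(0.240000, 3.602000) = 5.785528
  y ← 2.450000 + 0.48·5.785528 = 5.227053
s=0.480000, y=5.227053:
  k1 = f(0.480000, 5.227053) = 7.423401
  k2 = f(0.720000, 7.008670) = 9.315763
  y ← 5.227053 + 0.48·9.315763 = 9.698619
y(0.96) ≈ 9.6986

9.6986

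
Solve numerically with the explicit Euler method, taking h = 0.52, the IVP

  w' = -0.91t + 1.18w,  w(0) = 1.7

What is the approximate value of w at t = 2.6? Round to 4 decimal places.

Euler: w_{n+1} = w_n + h·f(t_n, w_n).
t=0.000000, w=1.700000: f=2.006000 → w ← 1.700000 + 0.52·2.006000 = 2.743120
t=0.520000, w=2.743120: f=2.763682 → w ← 2.743120 + 0.52·2.763682 = 4.180234
t=1.040000, w=4.180234: f=3.986277 → w ← 4.180234 + 0.52·3.986277 = 6.253098
t=1.560000, w=6.253098: f=5.959056 → w ← 6.253098 + 0.52·5.959056 = 9.351807
t=2.080000, w=9.351807: f=9.142333 → w ← 9.351807 + 0.52·9.142333 = 14.105820
w(2.6) ≈ 14.1058

14.1058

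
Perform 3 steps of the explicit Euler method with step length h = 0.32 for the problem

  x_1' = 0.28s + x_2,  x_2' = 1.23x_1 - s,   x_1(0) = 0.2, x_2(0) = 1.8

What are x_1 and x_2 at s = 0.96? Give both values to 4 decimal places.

2.1294, 2.4303

Euler on (x_1,x_2): x_1_{n+1} = x_1_n + h·x_1', x_2_{n+1} = x_2_n + h·x_2'.
0.000000: (0.200000, 1.800000); f=(1.800000, 0.246000) → (0.776000, 1.878720)
0.320000: (0.776000, 1.878720); f=(1.968320, 0.634480) → (1.405862, 2.081754)
0.640000: (1.405862, 2.081754); f=(2.260954, 1.089211) → (2.129368, 2.430301)
(x_1(0.96), x_2(0.96)) ≈ (2.1294, 2.4303)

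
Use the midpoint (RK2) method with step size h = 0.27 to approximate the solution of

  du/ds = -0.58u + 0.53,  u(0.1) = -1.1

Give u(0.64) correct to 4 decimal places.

-0.5606

Midpoint: k1 = f(s_n, u_n); k2 = f(s_n + h/2, u_n + (h/2)·k1); u_{n+1} = u_n + h·k2.
s=0.100000, u=-1.100000:
  k1 = f(0.100000, -1.100000) = 1.168000
  k2 = f(0.235000, -0.942320) = 1.076546
  u ← -1.100000 + 0.27·1.076546 = -0.809333
s=0.370000, u=-0.809333:
  k1 = f(0.370000, -0.809333) = 0.999413
  k2 = f(0.505000, -0.674412) = 0.921159
  u ← -0.809333 + 0.27·0.921159 = -0.560620
u(0.64) ≈ -0.5606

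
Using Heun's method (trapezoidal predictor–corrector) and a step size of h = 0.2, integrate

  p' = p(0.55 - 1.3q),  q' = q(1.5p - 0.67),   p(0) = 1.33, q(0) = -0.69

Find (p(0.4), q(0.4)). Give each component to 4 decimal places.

Heun on (p,q): k1 = f(t_n, state_n); k2 = f(t_n + h, state_n + h·k1); state_{n+1} = state_n + (h/2)·(k1 + k2).
0.000000: (1.330000, -0.690000)
  k1 = (1.924510, -0.914250)
  predictor → (1.714902, -0.872850)
  k2 = (2.889104, -1.660469)
  → (1.811361, -0.947472)
0.200000: (1.811361, -0.947472)
  k1 = (3.227327, -1.939515)
  predictor → (2.456827, -1.335375)
  k2 = (5.616275, -4.026476)
  → (2.695722, -1.544071)
(p(0.4), q(0.4)) ≈ (2.6957, -1.5441)

2.6957, -1.5441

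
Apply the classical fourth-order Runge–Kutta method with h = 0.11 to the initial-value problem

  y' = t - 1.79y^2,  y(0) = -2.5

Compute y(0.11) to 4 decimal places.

-4.8874

RK4: k1 = f(t_n, y_n); k2 = f(t_n + h/2, y_n + (h/2)·k1); k3 = f(t_n + h/2, y_n + (h/2)·k2); k4 = f(t_n + h, y_n + h·k3); y_{n+1} = y_n + (h/6)·(k1 + 2k2 + 2k3 + k4).
t=0.000000, y=-2.500000:
  k1 = f(0.000000, -2.500000) = -11.187500
  k2 = f(0.055000, -3.115312) = -17.317258
  k3 = f(0.055000, -3.452449) = -21.280736
  k4 = f(0.110000, -4.840881) = -41.837089
  y ← -2.500000 + (0.11/6)·(k1 + 2k2 + 2k3 + k4) = -4.887377
y(0.11) ≈ -4.8874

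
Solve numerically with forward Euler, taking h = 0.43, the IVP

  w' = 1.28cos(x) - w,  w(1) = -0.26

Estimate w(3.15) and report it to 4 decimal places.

Euler: w_{n+1} = w_n + h·f(x_n, w_n).
x=1.000000, w=-0.260000: f=0.951587 → w ← -0.260000 + 0.43·0.951587 = 0.149182
x=1.430000, w=0.149182: f=0.030442 → w ← 0.149182 + 0.43·0.030442 = 0.162272
x=1.860000, w=0.162272: f=-0.527314 → w ← 0.162272 + 0.43·(-0.527314) = -0.064473
x=2.290000, w=-0.064473: f=-0.778773 → w ← -0.064473 + 0.43·(-0.778773) = -0.399345
x=2.720000, w=-0.399345: f=-0.768576 → w ← -0.399345 + 0.43·(-0.768576) = -0.729833
w(3.15) ≈ -0.7298

-0.7298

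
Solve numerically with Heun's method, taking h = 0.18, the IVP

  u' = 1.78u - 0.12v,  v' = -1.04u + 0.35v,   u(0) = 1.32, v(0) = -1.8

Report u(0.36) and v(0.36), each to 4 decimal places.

2.6118, -2.7784

Heun on (u,v): k1 = f(x_n, state_n); k2 = f(x_n + h, state_n + h·k1); state_{n+1} = state_n + (h/2)·(k1 + k2).
0.000000: (1.320000, -1.800000)
  k1 = (2.565600, -2.002800)
  predictor → (1.781808, -2.160504)
  k2 = (3.430879, -2.609257)
  → (1.859683, -2.215085)
0.180000: (1.859683, -2.215085)
  k1 = (3.576046, -2.709350)
  predictor → (2.503371, -2.702768)
  k2 = (4.780333, -3.549475)
  → (2.611757, -2.778379)
(u(0.36), v(0.36)) ≈ (2.6118, -2.7784)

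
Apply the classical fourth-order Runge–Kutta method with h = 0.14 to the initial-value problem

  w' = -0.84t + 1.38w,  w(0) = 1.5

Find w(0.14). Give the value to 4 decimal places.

1.8109

RK4: k1 = f(t_n, w_n); k2 = f(t_n + h/2, w_n + (h/2)·k1); k3 = f(t_n + h/2, w_n + (h/2)·k2); k4 = f(t_n + h, w_n + h·k3); w_{n+1} = w_n + (h/6)·(k1 + 2k2 + 2k3 + k4).
t=0.000000, w=1.500000:
  k1 = f(0.000000, 1.500000) = 2.070000
  k2 = f(0.070000, 1.644900) = 2.211162
  k3 = f(0.070000, 1.654781) = 2.224798
  k4 = f(0.140000, 1.811472) = 2.382231
  w ← 1.500000 + (0.14/6)·(k1 + 2k2 + 2k3 + k4) = 1.810897
w(0.14) ≈ 1.8109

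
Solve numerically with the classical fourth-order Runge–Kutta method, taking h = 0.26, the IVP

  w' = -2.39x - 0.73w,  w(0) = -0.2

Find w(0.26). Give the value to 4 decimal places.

RK4: k1 = f(x_n, w_n); k2 = f(x_n + h/2, w_n + (h/2)·k1); k3 = f(x_n + h/2, w_n + (h/2)·k2); k4 = f(x_n + h, w_n + h·k3); w_{n+1} = w_n + (h/6)·(k1 + 2k2 + 2k3 + k4).
x=0.000000, w=-0.200000:
  k1 = f(0.000000, -0.200000) = 0.146000
  k2 = f(0.130000, -0.181020) = -0.178555
  k3 = f(0.130000, -0.223212) = -0.147755
  k4 = f(0.260000, -0.238416) = -0.447356
  w ← -0.200000 + (0.26/6)·(k1 + 2k2 + 2k3 + k4) = -0.241339
w(0.26) ≈ -0.2413

-0.2413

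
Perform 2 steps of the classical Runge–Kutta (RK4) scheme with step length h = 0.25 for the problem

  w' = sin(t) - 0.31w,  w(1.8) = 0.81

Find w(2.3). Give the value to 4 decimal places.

1.0991

RK4: k1 = f(t_n, w_n); k2 = f(t_n + h/2, w_n + (h/2)·k1); k3 = f(t_n + h/2, w_n + (h/2)·k2); k4 = f(t_n + h, w_n + h·k3); w_{n+1} = w_n + (h/6)·(k1 + 2k2 + 2k3 + k4).
t=1.800000, w=0.810000:
  k1 = f(1.800000, 0.810000) = 0.722748
  k2 = f(1.925000, 0.900343) = 0.658817
  k3 = f(1.925000, 0.892352) = 0.661294
  k4 = f(2.050000, 0.975323) = 0.585012
  w ← 0.810000 + (0.25/6)·(k1 + 2k2 + 2k3 + k4) = 0.974499
t=2.050000, w=0.974499:
  k1 = f(2.050000, 0.974499) = 0.585268
  k2 = f(2.175000, 1.047658) = 0.498181
  k3 = f(2.175000, 1.036772) = 0.501556
  k4 = f(2.300000, 1.099888) = 0.404740
  w ← 0.974499 + (0.25/6)·(k1 + 2k2 + 2k3 + k4) = 1.099061
w(2.3) ≈ 1.0991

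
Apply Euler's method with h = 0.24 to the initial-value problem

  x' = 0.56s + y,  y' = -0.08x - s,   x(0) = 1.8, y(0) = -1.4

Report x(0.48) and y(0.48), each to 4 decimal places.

Euler on (x,y): x_{n+1} = x_n + h·x', y_{n+1} = y_n + h·y'.
0.000000: (1.800000, -1.400000); f=(-1.400000, -0.144000) → (1.464000, -1.434560)
0.240000: (1.464000, -1.434560); f=(-1.300160, -0.357120) → (1.151962, -1.520269)
(x(0.48), y(0.48)) ≈ (1.1520, -1.5203)

1.1520, -1.5203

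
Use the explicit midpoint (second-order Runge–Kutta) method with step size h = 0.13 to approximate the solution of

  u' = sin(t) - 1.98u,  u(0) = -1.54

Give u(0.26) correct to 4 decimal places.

Midpoint: k1 = f(t_n, u_n); k2 = f(t_n + h/2, u_n + (h/2)·k1); u_{n+1} = u_n + h·k2.
t=0.000000, u=-1.540000:
  k1 = f(0.000000, -1.540000) = 3.049200
  k2 = f(0.065000, -1.341802) = 2.721722
  u ← -1.540000 + 0.13·2.721722 = -1.186176
t=0.130000, u=-1.186176:
  k1 = f(0.130000, -1.186176) = 2.478263
  k2 = f(0.195000, -1.025089) = 2.223443
  u ← -1.186176 + 0.13·2.223443 = -0.897129
u(0.26) ≈ -0.8971

-0.8971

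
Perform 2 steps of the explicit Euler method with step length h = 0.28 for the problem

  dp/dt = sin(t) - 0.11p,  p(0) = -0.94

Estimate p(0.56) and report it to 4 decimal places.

-0.8056

Euler: p_{n+1} = p_n + h·f(t_n, p_n).
t=0.000000, p=-0.940000: f=0.103400 → p ← -0.940000 + 0.28·0.103400 = -0.911048
t=0.280000, p=-0.911048: f=0.376571 → p ← -0.911048 + 0.28·0.376571 = -0.805608
p(0.56) ≈ -0.8056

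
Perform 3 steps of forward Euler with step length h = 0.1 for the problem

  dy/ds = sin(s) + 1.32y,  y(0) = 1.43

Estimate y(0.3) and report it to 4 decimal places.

2.1055

Euler: y_{n+1} = y_n + h·f(s_n, y_n).
s=0.000000, y=1.430000: f=1.887600 → y ← 1.430000 + 0.1·1.887600 = 1.618760
s=0.100000, y=1.618760: f=2.236597 → y ← 1.618760 + 0.1·2.236597 = 1.842420
s=0.200000, y=1.842420: f=2.630663 → y ← 1.842420 + 0.1·2.630663 = 2.105486
y(0.3) ≈ 2.1055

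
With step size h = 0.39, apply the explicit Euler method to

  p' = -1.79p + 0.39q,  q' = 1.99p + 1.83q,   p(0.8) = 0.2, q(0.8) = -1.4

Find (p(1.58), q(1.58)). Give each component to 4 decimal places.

-0.3874, -3.9639

Euler on (p,q): p_{n+1} = p_n + h·p', q_{n+1} = q_n + h·q'.
0.800000: (0.200000, -1.400000); f=(-0.904000, -2.164000) → (-0.152560, -2.243960)
1.190000: (-0.152560, -2.243960); f=(-0.602062, -4.410041) → (-0.387364, -3.963876)
(p(1.58), q(1.58)) ≈ (-0.3874, -3.9639)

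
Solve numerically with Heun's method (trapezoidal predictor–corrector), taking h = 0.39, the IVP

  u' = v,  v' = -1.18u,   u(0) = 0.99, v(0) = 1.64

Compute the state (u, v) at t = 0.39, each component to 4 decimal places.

1.5408, 1.0372

Heun on (u,v): k1 = f(t_n, state_n); k2 = f(t_n + h, state_n + h·k1); state_{n+1} = state_n + (h/2)·(k1 + k2).
0.000000: (0.990000, 1.640000)
  k1 = (1.640000, -1.168200)
  predictor → (1.629600, 1.184402)
  k2 = (1.184402, -1.922928)
  → (1.540758, 1.037230)
(u(0.39), v(0.39)) ≈ (1.5408, 1.0372)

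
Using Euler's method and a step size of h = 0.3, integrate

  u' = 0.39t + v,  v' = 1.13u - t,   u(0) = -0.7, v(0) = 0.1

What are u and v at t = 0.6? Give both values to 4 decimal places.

-0.6761, -0.4544

Euler on (u,v): u_{n+1} = u_n + h·u', v_{n+1} = v_n + h·v'.
0.000000: (-0.700000, 0.100000); f=(0.100000, -0.791000) → (-0.670000, -0.137300)
0.300000: (-0.670000, -0.137300); f=(-0.020300, -1.057100) → (-0.676090, -0.454430)
(u(0.6), v(0.6)) ≈ (-0.6761, -0.4544)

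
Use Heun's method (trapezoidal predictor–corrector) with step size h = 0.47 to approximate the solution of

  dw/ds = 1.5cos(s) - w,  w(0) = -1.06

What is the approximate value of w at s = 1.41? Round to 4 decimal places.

Heun: k1 = f(s_n, w_n); k2 = f(s_n + h, w_n + h·k1); w_{n+1} = w_n + (h/2)·(k1 + k2).
s=0.000000, w=-1.060000:
  k1 = f(0.000000, -1.060000) = 2.560000
  k2 = f(0.470000, 0.143200) = 1.194152
  w ← -1.060000 + (0.47/2)·(2.560000 + 1.194152) = -0.177774
s=0.470000, w=-0.177774:
  k1 = f(0.470000, -0.177774) = 1.515127
  k2 = f(0.940000, 0.534335) = 0.350347
  w ← -0.177774 + (0.47/2)·(1.515127 + 0.350347) = 0.260612
s=0.940000, w=0.260612:
  k1 = f(0.940000, 0.260612) = 0.624070
  k2 = f(1.410000, 0.553925) = -0.313768
  w ← 0.260612 + (0.47/2)·(0.624070 + (-0.313768)) = 0.333533
w(1.41) ≈ 0.3335

0.3335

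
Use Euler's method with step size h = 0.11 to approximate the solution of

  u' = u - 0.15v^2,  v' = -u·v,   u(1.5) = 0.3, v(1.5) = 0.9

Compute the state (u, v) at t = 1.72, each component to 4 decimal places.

0.3423, 0.8397

Euler on (u,v): u_{n+1} = u_n + h·u', v_{n+1} = v_n + h·v'.
1.500000: (0.300000, 0.900000); f=(0.178500, -0.270000) → (0.319635, 0.870300)
1.610000: (0.319635, 0.870300); f=(0.206022, -0.278178) → (0.342297, 0.839700)
(u(1.72), v(1.72)) ≈ (0.3423, 0.8397)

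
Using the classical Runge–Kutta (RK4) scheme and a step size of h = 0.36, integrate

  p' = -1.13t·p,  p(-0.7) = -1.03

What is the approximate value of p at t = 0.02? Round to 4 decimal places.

RK4: k1 = f(t_n, p_n); k2 = f(t_n + h/2, p_n + (h/2)·k1); k3 = f(t_n + h/2, p_n + (h/2)·k2); k4 = f(t_n + h, p_n + h·k3); p_{n+1} = p_n + (h/6)·(k1 + 2k2 + 2k3 + k4).
t=-0.700000, p=-1.030000:
  k1 = f(-0.700000, -1.030000) = -0.814730
  k2 = f(-0.520000, -1.176651) = -0.691400
  k3 = f(-0.520000, -1.154452) = -0.678356
  k4 = f(-0.340000, -1.274208) = -0.489551
  p ← -1.030000 + (0.36/6)·(k1 + 2k2 + 2k3 + k4) = -1.272628
t=-0.340000, p=-1.272628:
  k1 = f(-0.340000, -1.272628) = -0.488944
  k2 = f(-0.160000, -1.360637) = -0.246003
  k3 = f(-0.160000, -1.316908) = -0.238097
  k4 = f(0.020000, -1.358343) = 0.030699
  p ← -1.272628 + (0.36/6)·(k1 + 2k2 + 2k3 + k4) = -1.358214
p(0.02) ≈ -1.3582

-1.3582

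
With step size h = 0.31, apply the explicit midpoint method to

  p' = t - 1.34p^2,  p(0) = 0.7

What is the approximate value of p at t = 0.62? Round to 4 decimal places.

Midpoint: k1 = f(t_n, p_n); k2 = f(t_n + h/2, p_n + (h/2)·k1); p_{n+1} = p_n + h·k2.
t=0.000000, p=0.700000:
  k1 = f(0.000000, 0.700000) = -0.656600
  k2 = f(0.155000, 0.598227) = -0.324553
  p ← 0.700000 + 0.31·(-0.324553) = 0.599388
t=0.310000, p=0.599388:
  k1 = f(0.310000, 0.599388) = -0.171417
  k2 = f(0.465000, 0.572819) = 0.025317
  p ← 0.599388 + 0.31·0.025317 = 0.607237
p(0.62) ≈ 0.6072

0.6072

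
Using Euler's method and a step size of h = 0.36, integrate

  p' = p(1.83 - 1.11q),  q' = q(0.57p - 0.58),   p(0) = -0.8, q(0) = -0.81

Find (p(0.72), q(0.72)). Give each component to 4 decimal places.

-2.9527, -0.2366

Euler on (p,q): p_{n+1} = p_n + h·p', q_{n+1} = q_n + h·q'.
0.000000: (-0.800000, -0.810000); f=(-2.183280, 0.839160) → (-1.585981, -0.507902)
0.360000: (-1.585981, -0.507902); f=(-3.796476, 0.753732) → (-2.952712, -0.236559)
(p(0.72), q(0.72)) ≈ (-2.9527, -0.2366)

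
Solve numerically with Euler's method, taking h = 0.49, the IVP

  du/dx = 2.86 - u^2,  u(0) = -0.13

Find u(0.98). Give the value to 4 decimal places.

Euler: u_{n+1} = u_n + h·f(x_n, u_n).
x=0.000000, u=-0.130000: f=2.843100 → u ← -0.130000 + 0.49·2.843100 = 1.263119
x=0.490000, u=1.263119: f=1.264530 → u ← 1.263119 + 0.49·1.264530 = 1.882739
u(0.98) ≈ 1.8827

1.8827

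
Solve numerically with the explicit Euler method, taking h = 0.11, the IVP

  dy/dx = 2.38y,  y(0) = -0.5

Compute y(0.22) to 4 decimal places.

-0.7961

Euler: y_{n+1} = y_n + h·f(x_n, y_n).
x=0.000000, y=-0.500000: f=-1.190000 → y ← -0.500000 + 0.11·(-1.190000) = -0.630900
x=0.110000, y=-0.630900: f=-1.501542 → y ← -0.630900 + 0.11·(-1.501542) = -0.796070
y(0.22) ≈ -0.7961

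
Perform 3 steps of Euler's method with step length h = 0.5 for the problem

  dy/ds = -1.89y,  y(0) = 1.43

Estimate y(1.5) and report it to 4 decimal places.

Euler: y_{n+1} = y_n + h·f(s_n, y_n).
s=0.000000, y=1.430000: f=-2.702700 → y ← 1.430000 + 0.5·(-2.702700) = 0.078650
s=0.500000, y=0.078650: f=-0.148649 → y ← 0.078650 + 0.5·(-0.148649) = 0.004326
s=1.000000, y=0.004326: f=-0.008176 → y ← 0.004326 + 0.5·(-0.008176) = 0.000238
y(1.5) ≈ 0.0002

0.0002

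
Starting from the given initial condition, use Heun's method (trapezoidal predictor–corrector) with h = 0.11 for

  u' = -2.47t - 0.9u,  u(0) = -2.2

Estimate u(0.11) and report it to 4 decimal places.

Heun: k1 = f(t_n, u_n); k2 = f(t_n + h, u_n + h·k1); u_{n+1} = u_n + (h/2)·(k1 + k2).
t=0.000000, u=-2.200000:
  k1 = f(0.000000, -2.200000) = 1.980000
  k2 = f(0.110000, -1.982200) = 1.512280
  u ← -2.200000 + (0.11/2)·(1.980000 + 1.512280) = -2.007925
u(0.11) ≈ -2.0079

-2.0079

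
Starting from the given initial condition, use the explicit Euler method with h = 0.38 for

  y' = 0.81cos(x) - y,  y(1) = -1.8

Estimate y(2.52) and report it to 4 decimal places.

Euler: y_{n+1} = y_n + h·f(x_n, y_n).
x=1.000000, y=-1.800000: f=2.237645 → y ← -1.800000 + 0.38·2.237645 = -0.949695
x=1.380000, y=-0.949695: f=1.103304 → y ← -0.949695 + 0.38·1.103304 = -0.530439
x=1.760000, y=-0.530439: f=0.378097 → y ← -0.530439 + 0.38·0.378097 = -0.386762
x=2.140000, y=-0.386762: f=-0.049796 → y ← -0.386762 + 0.38·(-0.049796) = -0.405685
y(2.52) ≈ -0.4057

-0.4057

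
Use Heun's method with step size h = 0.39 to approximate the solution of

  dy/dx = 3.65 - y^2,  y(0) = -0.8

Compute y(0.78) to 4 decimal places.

1.2140

Heun: k1 = f(x_n, y_n); k2 = f(x_n + h, y_n + h·k1); y_{n+1} = y_n + (h/2)·(k1 + k2).
x=0.000000, y=-0.800000:
  k1 = f(0.000000, -0.800000) = 3.010000
  k2 = f(0.390000, 0.373900) = 3.510199
  y ← -0.800000 + (0.39/2)·(3.010000 + 3.510199) = 0.471439
x=0.390000, y=0.471439:
  k1 = f(0.390000, 0.471439) = 3.427745
  k2 = f(0.780000, 1.808260) = 0.380198
  y ← 0.471439 + (0.39/2)·(3.427745 + 0.380198) = 1.213988
y(0.78) ≈ 1.2140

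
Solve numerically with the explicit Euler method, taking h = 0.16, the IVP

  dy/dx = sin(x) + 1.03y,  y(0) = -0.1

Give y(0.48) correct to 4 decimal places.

Euler: y_{n+1} = y_n + h·f(x_n, y_n).
x=0.000000, y=-0.100000: f=-0.103000 → y ← -0.100000 + 0.16·(-0.103000) = -0.116480
x=0.160000, y=-0.116480: f=0.039344 → y ← -0.116480 + 0.16·0.039344 = -0.110185
x=0.320000, y=-0.110185: f=0.201076 → y ← -0.110185 + 0.16·0.201076 = -0.078013
y(0.48) ≈ -0.0780

-0.0780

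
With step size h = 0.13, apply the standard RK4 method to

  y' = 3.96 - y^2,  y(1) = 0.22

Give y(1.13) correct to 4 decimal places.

RK4: k1 = f(t_n, y_n); k2 = f(t_n + h/2, y_n + (h/2)·k1); k3 = f(t_n + h/2, y_n + (h/2)·k2); k4 = f(t_n + h, y_n + h·k3); y_{n+1} = y_n + (h/6)·(k1 + 2k2 + 2k3 + k4).
t=1.000000, y=0.220000:
  k1 = f(1.000000, 0.220000) = 3.911600
  k2 = f(1.065000, 0.474254) = 3.735083
  k3 = f(1.065000, 0.462780) = 3.745834
  k4 = f(1.130000, 0.706958) = 3.460210
  y ← 0.220000 + (0.13/6)·(k1 + 2k2 + 2k3 + k4) = 0.703896
y(1.13) ≈ 0.7039

0.7039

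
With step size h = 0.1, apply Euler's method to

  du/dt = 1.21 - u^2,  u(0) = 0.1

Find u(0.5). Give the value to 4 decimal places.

Euler: u_{n+1} = u_n + h·f(t_n, u_n).
t=0.000000, u=0.100000: f=1.200000 → u ← 0.100000 + 0.1·1.200000 = 0.220000
t=0.100000, u=0.220000: f=1.161600 → u ← 0.220000 + 0.1·1.161600 = 0.336160
t=0.200000, u=0.336160: f=1.096996 → u ← 0.336160 + 0.1·1.096996 = 0.445860
t=0.300000, u=0.445860: f=1.011209 → u ← 0.445860 + 0.1·1.011209 = 0.546981
t=0.400000, u=0.546981: f=0.910812 → u ← 0.546981 + 0.1·0.910812 = 0.638062
u(0.5) ≈ 0.6381

0.6381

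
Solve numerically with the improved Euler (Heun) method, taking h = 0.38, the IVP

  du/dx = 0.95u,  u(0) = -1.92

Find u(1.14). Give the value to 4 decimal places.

-5.5694

Heun: k1 = f(x_n, u_n); k2 = f(x_n + h, u_n + h·k1); u_{n+1} = u_n + (h/2)·(k1 + k2).
x=0.000000, u=-1.920000:
  k1 = f(0.000000, -1.920000) = -1.824000
  k2 = f(0.380000, -2.613120) = -2.482464
  u ← -1.920000 + (0.38/2)·(-1.824000 + (-2.482464)) = -2.738228
x=0.380000, u=-2.738228:
  k1 = f(0.380000, -2.738228) = -2.601317
  k2 = f(0.760000, -3.726729) = -3.540392
  u ← -2.738228 + (0.38/2)·(-2.601317 + (-3.540392)) = -3.905153
x=0.760000, u=-3.905153:
  k1 = f(0.760000, -3.905153) = -3.709895
  k2 = f(1.140000, -5.314913) = -5.049167
  u ← -3.905153 + (0.38/2)·(-3.709895 + (-5.049167)) = -5.569375
u(1.14) ≈ -5.5694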